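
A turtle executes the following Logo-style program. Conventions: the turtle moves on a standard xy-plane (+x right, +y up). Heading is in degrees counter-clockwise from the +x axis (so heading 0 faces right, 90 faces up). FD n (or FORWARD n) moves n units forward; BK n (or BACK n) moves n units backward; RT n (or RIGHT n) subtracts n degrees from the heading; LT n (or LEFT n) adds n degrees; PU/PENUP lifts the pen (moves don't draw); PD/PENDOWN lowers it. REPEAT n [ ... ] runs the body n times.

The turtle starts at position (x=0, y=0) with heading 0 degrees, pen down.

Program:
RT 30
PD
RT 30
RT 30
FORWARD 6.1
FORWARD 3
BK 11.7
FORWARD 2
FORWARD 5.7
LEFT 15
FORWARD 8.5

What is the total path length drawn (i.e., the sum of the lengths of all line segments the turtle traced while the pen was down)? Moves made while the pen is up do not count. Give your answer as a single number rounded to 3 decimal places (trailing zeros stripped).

Executing turtle program step by step:
Start: pos=(0,0), heading=0, pen down
RT 30: heading 0 -> 330
PD: pen down
RT 30: heading 330 -> 300
RT 30: heading 300 -> 270
FD 6.1: (0,0) -> (0,-6.1) [heading=270, draw]
FD 3: (0,-6.1) -> (0,-9.1) [heading=270, draw]
BK 11.7: (0,-9.1) -> (0,2.6) [heading=270, draw]
FD 2: (0,2.6) -> (0,0.6) [heading=270, draw]
FD 5.7: (0,0.6) -> (0,-5.1) [heading=270, draw]
LT 15: heading 270 -> 285
FD 8.5: (0,-5.1) -> (2.2,-13.31) [heading=285, draw]
Final: pos=(2.2,-13.31), heading=285, 6 segment(s) drawn

Segment lengths:
  seg 1: (0,0) -> (0,-6.1), length = 6.1
  seg 2: (0,-6.1) -> (0,-9.1), length = 3
  seg 3: (0,-9.1) -> (0,2.6), length = 11.7
  seg 4: (0,2.6) -> (0,0.6), length = 2
  seg 5: (0,0.6) -> (0,-5.1), length = 5.7
  seg 6: (0,-5.1) -> (2.2,-13.31), length = 8.5
Total = 37

Answer: 37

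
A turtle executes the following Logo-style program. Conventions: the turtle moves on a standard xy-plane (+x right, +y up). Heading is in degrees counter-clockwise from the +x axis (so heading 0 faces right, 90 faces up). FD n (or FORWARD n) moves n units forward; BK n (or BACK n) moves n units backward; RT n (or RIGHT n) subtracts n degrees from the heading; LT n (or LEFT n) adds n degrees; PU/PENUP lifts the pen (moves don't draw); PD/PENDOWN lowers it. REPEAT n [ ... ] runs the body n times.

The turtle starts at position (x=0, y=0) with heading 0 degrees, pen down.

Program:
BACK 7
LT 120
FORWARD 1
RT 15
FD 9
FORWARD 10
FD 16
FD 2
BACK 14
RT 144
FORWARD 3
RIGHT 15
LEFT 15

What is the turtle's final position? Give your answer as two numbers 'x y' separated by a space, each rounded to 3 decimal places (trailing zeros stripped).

Executing turtle program step by step:
Start: pos=(0,0), heading=0, pen down
BK 7: (0,0) -> (-7,0) [heading=0, draw]
LT 120: heading 0 -> 120
FD 1: (-7,0) -> (-7.5,0.866) [heading=120, draw]
RT 15: heading 120 -> 105
FD 9: (-7.5,0.866) -> (-9.829,9.559) [heading=105, draw]
FD 10: (-9.829,9.559) -> (-12.418,19.219) [heading=105, draw]
FD 16: (-12.418,19.219) -> (-16.559,34.673) [heading=105, draw]
FD 2: (-16.559,34.673) -> (-17.076,36.605) [heading=105, draw]
BK 14: (-17.076,36.605) -> (-13.453,23.082) [heading=105, draw]
RT 144: heading 105 -> 321
FD 3: (-13.453,23.082) -> (-11.121,21.194) [heading=321, draw]
RT 15: heading 321 -> 306
LT 15: heading 306 -> 321
Final: pos=(-11.121,21.194), heading=321, 8 segment(s) drawn

Answer: -11.121 21.194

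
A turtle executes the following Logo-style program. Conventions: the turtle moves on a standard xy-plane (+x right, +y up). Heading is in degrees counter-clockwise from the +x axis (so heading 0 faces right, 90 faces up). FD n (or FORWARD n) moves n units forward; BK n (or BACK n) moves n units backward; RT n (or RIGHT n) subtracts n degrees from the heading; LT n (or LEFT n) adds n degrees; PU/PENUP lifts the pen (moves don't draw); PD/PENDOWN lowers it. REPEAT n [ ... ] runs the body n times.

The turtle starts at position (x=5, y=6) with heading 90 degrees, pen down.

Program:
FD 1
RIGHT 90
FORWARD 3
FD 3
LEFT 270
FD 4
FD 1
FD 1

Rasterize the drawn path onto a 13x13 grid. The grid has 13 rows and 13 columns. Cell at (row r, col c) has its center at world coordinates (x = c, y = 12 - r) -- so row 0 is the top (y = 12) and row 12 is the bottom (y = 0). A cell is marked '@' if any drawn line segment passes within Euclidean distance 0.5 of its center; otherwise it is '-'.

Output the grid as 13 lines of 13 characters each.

Answer: -------------
-------------
-------------
-------------
-------------
-----@@@@@@@-
-----@-----@-
-----------@-
-----------@-
-----------@-
-----------@-
-----------@-
-------------

Derivation:
Segment 0: (5,6) -> (5,7)
Segment 1: (5,7) -> (8,7)
Segment 2: (8,7) -> (11,7)
Segment 3: (11,7) -> (11,3)
Segment 4: (11,3) -> (11,2)
Segment 5: (11,2) -> (11,1)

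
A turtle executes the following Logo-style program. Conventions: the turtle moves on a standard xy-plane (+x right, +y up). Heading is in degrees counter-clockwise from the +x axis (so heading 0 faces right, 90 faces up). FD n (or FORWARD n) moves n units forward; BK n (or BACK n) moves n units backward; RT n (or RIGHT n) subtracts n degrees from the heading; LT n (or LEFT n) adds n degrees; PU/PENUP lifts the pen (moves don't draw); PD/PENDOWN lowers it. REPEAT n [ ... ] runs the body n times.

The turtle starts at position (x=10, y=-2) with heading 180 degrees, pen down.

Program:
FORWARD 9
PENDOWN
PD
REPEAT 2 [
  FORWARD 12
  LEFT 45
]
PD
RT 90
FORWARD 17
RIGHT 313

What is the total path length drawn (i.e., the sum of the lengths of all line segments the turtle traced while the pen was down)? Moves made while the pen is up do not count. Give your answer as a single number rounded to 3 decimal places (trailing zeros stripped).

Answer: 50

Derivation:
Executing turtle program step by step:
Start: pos=(10,-2), heading=180, pen down
FD 9: (10,-2) -> (1,-2) [heading=180, draw]
PD: pen down
PD: pen down
REPEAT 2 [
  -- iteration 1/2 --
  FD 12: (1,-2) -> (-11,-2) [heading=180, draw]
  LT 45: heading 180 -> 225
  -- iteration 2/2 --
  FD 12: (-11,-2) -> (-19.485,-10.485) [heading=225, draw]
  LT 45: heading 225 -> 270
]
PD: pen down
RT 90: heading 270 -> 180
FD 17: (-19.485,-10.485) -> (-36.485,-10.485) [heading=180, draw]
RT 313: heading 180 -> 227
Final: pos=(-36.485,-10.485), heading=227, 4 segment(s) drawn

Segment lengths:
  seg 1: (10,-2) -> (1,-2), length = 9
  seg 2: (1,-2) -> (-11,-2), length = 12
  seg 3: (-11,-2) -> (-19.485,-10.485), length = 12
  seg 4: (-19.485,-10.485) -> (-36.485,-10.485), length = 17
Total = 50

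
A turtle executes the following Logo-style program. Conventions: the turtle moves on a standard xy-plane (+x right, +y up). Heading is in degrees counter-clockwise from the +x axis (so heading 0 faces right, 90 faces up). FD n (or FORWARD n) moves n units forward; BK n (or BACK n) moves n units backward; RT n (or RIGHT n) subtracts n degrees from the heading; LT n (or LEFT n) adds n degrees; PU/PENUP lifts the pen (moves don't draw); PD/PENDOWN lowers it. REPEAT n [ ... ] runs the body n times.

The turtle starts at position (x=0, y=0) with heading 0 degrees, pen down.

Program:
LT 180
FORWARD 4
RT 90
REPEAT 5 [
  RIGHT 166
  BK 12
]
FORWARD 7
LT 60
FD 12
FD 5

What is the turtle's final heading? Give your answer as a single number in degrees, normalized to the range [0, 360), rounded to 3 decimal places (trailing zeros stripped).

Executing turtle program step by step:
Start: pos=(0,0), heading=0, pen down
LT 180: heading 0 -> 180
FD 4: (0,0) -> (-4,0) [heading=180, draw]
RT 90: heading 180 -> 90
REPEAT 5 [
  -- iteration 1/5 --
  RT 166: heading 90 -> 284
  BK 12: (-4,0) -> (-6.903,11.644) [heading=284, draw]
  -- iteration 2/5 --
  RT 166: heading 284 -> 118
  BK 12: (-6.903,11.644) -> (-1.269,1.048) [heading=118, draw]
  -- iteration 3/5 --
  RT 166: heading 118 -> 312
  BK 12: (-1.269,1.048) -> (-9.299,9.966) [heading=312, draw]
  -- iteration 4/5 --
  RT 166: heading 312 -> 146
  BK 12: (-9.299,9.966) -> (0.649,3.256) [heading=146, draw]
  -- iteration 5/5 --
  RT 166: heading 146 -> 340
  BK 12: (0.649,3.256) -> (-10.627,7.36) [heading=340, draw]
]
FD 7: (-10.627,7.36) -> (-4.049,4.966) [heading=340, draw]
LT 60: heading 340 -> 40
FD 12: (-4.049,4.966) -> (5.144,12.679) [heading=40, draw]
FD 5: (5.144,12.679) -> (8.974,15.893) [heading=40, draw]
Final: pos=(8.974,15.893), heading=40, 9 segment(s) drawn

Answer: 40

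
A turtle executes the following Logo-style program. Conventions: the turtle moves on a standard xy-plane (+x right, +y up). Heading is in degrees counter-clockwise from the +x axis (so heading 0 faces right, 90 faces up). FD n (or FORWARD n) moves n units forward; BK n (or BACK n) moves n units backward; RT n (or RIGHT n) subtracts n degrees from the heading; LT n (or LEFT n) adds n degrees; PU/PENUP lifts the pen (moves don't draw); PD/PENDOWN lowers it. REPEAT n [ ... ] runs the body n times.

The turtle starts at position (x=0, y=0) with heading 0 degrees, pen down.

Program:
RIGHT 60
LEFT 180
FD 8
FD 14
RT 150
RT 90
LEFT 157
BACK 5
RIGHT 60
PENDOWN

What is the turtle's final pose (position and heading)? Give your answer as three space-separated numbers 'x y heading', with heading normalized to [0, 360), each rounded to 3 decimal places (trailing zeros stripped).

Answer: -14.993 16.043 337

Derivation:
Executing turtle program step by step:
Start: pos=(0,0), heading=0, pen down
RT 60: heading 0 -> 300
LT 180: heading 300 -> 120
FD 8: (0,0) -> (-4,6.928) [heading=120, draw]
FD 14: (-4,6.928) -> (-11,19.053) [heading=120, draw]
RT 150: heading 120 -> 330
RT 90: heading 330 -> 240
LT 157: heading 240 -> 37
BK 5: (-11,19.053) -> (-14.993,16.043) [heading=37, draw]
RT 60: heading 37 -> 337
PD: pen down
Final: pos=(-14.993,16.043), heading=337, 3 segment(s) drawn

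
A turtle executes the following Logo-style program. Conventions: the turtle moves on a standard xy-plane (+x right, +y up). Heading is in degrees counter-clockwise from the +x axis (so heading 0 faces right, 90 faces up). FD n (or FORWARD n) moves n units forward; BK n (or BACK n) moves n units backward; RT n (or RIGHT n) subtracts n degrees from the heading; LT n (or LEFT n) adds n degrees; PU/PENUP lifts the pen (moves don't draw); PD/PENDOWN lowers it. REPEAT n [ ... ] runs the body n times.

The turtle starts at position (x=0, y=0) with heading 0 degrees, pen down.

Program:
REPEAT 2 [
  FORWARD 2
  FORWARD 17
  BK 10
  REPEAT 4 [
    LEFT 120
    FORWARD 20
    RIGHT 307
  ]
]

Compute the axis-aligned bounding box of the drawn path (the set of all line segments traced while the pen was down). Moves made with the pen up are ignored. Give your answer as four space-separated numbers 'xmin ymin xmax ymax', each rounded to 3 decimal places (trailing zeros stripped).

Executing turtle program step by step:
Start: pos=(0,0), heading=0, pen down
REPEAT 2 [
  -- iteration 1/2 --
  FD 2: (0,0) -> (2,0) [heading=0, draw]
  FD 17: (2,0) -> (19,0) [heading=0, draw]
  BK 10: (19,0) -> (9,0) [heading=0, draw]
  REPEAT 4 [
    -- iteration 1/4 --
    LT 120: heading 0 -> 120
    FD 20: (9,0) -> (-1,17.321) [heading=120, draw]
    RT 307: heading 120 -> 173
    -- iteration 2/4 --
    LT 120: heading 173 -> 293
    FD 20: (-1,17.321) -> (6.815,-1.09) [heading=293, draw]
    RT 307: heading 293 -> 346
    -- iteration 3/4 --
    LT 120: heading 346 -> 106
    FD 20: (6.815,-1.09) -> (1.302,18.136) [heading=106, draw]
    RT 307: heading 106 -> 159
    -- iteration 4/4 --
    LT 120: heading 159 -> 279
    FD 20: (1.302,18.136) -> (4.431,-1.618) [heading=279, draw]
    RT 307: heading 279 -> 332
  ]
  -- iteration 2/2 --
  FD 2: (4.431,-1.618) -> (6.196,-2.557) [heading=332, draw]
  FD 17: (6.196,-2.557) -> (21.207,-10.538) [heading=332, draw]
  BK 10: (21.207,-10.538) -> (12.377,-5.843) [heading=332, draw]
  REPEAT 4 [
    -- iteration 1/4 --
    LT 120: heading 332 -> 92
    FD 20: (12.377,-5.843) -> (11.679,14.144) [heading=92, draw]
    RT 307: heading 92 -> 145
    -- iteration 2/4 --
    LT 120: heading 145 -> 265
    FD 20: (11.679,14.144) -> (9.936,-5.779) [heading=265, draw]
    RT 307: heading 265 -> 318
    -- iteration 3/4 --
    LT 120: heading 318 -> 78
    FD 20: (9.936,-5.779) -> (14.094,13.784) [heading=78, draw]
    RT 307: heading 78 -> 131
    -- iteration 4/4 --
    LT 120: heading 131 -> 251
    FD 20: (14.094,13.784) -> (7.583,-5.127) [heading=251, draw]
    RT 307: heading 251 -> 304
  ]
]
Final: pos=(7.583,-5.127), heading=304, 14 segment(s) drawn

Segment endpoints: x in {-1, 0, 1.302, 2, 4.431, 6.196, 6.815, 7.583, 9, 9.936, 11.679, 12.377, 14.094, 19, 21.207}, y in {-10.538, -5.843, -5.779, -5.127, -2.557, -1.618, -1.09, 0, 13.784, 14.144, 17.321, 18.136}
xmin=-1, ymin=-10.538, xmax=21.207, ymax=18.136

Answer: -1 -10.538 21.207 18.136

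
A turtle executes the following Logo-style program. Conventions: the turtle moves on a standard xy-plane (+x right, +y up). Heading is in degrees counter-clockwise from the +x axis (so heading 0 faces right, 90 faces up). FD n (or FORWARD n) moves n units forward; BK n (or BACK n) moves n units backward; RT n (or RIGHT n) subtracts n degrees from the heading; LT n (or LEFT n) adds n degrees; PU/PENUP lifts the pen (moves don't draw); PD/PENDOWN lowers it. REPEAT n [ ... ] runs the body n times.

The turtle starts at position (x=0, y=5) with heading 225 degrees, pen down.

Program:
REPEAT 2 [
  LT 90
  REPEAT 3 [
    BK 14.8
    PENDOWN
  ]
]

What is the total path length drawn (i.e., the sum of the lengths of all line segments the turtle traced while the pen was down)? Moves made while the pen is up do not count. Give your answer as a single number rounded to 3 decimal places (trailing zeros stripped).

Answer: 88.8

Derivation:
Executing turtle program step by step:
Start: pos=(0,5), heading=225, pen down
REPEAT 2 [
  -- iteration 1/2 --
  LT 90: heading 225 -> 315
  REPEAT 3 [
    -- iteration 1/3 --
    BK 14.8: (0,5) -> (-10.465,15.465) [heading=315, draw]
    PD: pen down
    -- iteration 2/3 --
    BK 14.8: (-10.465,15.465) -> (-20.93,25.93) [heading=315, draw]
    PD: pen down
    -- iteration 3/3 --
    BK 14.8: (-20.93,25.93) -> (-31.396,36.396) [heading=315, draw]
    PD: pen down
  ]
  -- iteration 2/2 --
  LT 90: heading 315 -> 45
  REPEAT 3 [
    -- iteration 1/3 --
    BK 14.8: (-31.396,36.396) -> (-41.861,25.93) [heading=45, draw]
    PD: pen down
    -- iteration 2/3 --
    BK 14.8: (-41.861,25.93) -> (-52.326,15.465) [heading=45, draw]
    PD: pen down
    -- iteration 3/3 --
    BK 14.8: (-52.326,15.465) -> (-62.791,5) [heading=45, draw]
    PD: pen down
  ]
]
Final: pos=(-62.791,5), heading=45, 6 segment(s) drawn

Segment lengths:
  seg 1: (0,5) -> (-10.465,15.465), length = 14.8
  seg 2: (-10.465,15.465) -> (-20.93,25.93), length = 14.8
  seg 3: (-20.93,25.93) -> (-31.396,36.396), length = 14.8
  seg 4: (-31.396,36.396) -> (-41.861,25.93), length = 14.8
  seg 5: (-41.861,25.93) -> (-52.326,15.465), length = 14.8
  seg 6: (-52.326,15.465) -> (-62.791,5), length = 14.8
Total = 88.8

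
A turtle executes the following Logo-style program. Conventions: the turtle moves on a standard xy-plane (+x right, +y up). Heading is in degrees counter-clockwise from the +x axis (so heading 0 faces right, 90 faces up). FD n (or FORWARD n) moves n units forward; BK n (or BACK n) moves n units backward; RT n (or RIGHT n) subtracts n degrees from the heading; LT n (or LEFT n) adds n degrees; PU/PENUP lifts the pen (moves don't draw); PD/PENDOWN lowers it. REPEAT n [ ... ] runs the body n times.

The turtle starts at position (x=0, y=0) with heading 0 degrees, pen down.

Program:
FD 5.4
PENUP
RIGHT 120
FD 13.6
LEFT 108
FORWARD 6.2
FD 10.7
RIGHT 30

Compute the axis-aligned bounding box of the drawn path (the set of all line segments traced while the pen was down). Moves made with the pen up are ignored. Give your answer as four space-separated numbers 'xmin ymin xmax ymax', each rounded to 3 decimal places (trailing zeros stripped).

Executing turtle program step by step:
Start: pos=(0,0), heading=0, pen down
FD 5.4: (0,0) -> (5.4,0) [heading=0, draw]
PU: pen up
RT 120: heading 0 -> 240
FD 13.6: (5.4,0) -> (-1.4,-11.778) [heading=240, move]
LT 108: heading 240 -> 348
FD 6.2: (-1.4,-11.778) -> (4.665,-13.067) [heading=348, move]
FD 10.7: (4.665,-13.067) -> (15.131,-15.292) [heading=348, move]
RT 30: heading 348 -> 318
Final: pos=(15.131,-15.292), heading=318, 1 segment(s) drawn

Segment endpoints: x in {0, 5.4}, y in {0}
xmin=0, ymin=0, xmax=5.4, ymax=0

Answer: 0 0 5.4 0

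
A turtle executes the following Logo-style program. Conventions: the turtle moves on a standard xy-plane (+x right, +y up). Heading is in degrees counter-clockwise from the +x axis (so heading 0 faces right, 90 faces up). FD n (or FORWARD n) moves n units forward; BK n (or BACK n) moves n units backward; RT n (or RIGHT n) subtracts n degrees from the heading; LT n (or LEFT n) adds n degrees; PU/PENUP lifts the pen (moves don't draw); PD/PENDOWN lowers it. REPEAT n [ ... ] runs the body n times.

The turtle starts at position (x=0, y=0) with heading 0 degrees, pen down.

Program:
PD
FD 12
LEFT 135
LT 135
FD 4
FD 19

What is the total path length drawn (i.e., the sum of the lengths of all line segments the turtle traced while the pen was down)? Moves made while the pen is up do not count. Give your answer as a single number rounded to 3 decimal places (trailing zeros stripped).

Executing turtle program step by step:
Start: pos=(0,0), heading=0, pen down
PD: pen down
FD 12: (0,0) -> (12,0) [heading=0, draw]
LT 135: heading 0 -> 135
LT 135: heading 135 -> 270
FD 4: (12,0) -> (12,-4) [heading=270, draw]
FD 19: (12,-4) -> (12,-23) [heading=270, draw]
Final: pos=(12,-23), heading=270, 3 segment(s) drawn

Segment lengths:
  seg 1: (0,0) -> (12,0), length = 12
  seg 2: (12,0) -> (12,-4), length = 4
  seg 3: (12,-4) -> (12,-23), length = 19
Total = 35

Answer: 35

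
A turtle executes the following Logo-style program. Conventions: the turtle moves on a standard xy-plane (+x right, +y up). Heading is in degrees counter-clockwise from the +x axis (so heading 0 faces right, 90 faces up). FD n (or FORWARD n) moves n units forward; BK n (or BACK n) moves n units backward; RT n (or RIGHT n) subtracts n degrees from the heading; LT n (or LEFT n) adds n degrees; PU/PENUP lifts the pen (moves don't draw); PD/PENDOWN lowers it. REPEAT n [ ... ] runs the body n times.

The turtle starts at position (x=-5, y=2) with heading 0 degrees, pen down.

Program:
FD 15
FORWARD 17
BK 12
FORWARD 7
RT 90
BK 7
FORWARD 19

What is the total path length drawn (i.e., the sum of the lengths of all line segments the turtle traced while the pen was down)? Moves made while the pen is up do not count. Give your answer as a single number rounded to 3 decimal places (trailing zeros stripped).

Executing turtle program step by step:
Start: pos=(-5,2), heading=0, pen down
FD 15: (-5,2) -> (10,2) [heading=0, draw]
FD 17: (10,2) -> (27,2) [heading=0, draw]
BK 12: (27,2) -> (15,2) [heading=0, draw]
FD 7: (15,2) -> (22,2) [heading=0, draw]
RT 90: heading 0 -> 270
BK 7: (22,2) -> (22,9) [heading=270, draw]
FD 19: (22,9) -> (22,-10) [heading=270, draw]
Final: pos=(22,-10), heading=270, 6 segment(s) drawn

Segment lengths:
  seg 1: (-5,2) -> (10,2), length = 15
  seg 2: (10,2) -> (27,2), length = 17
  seg 3: (27,2) -> (15,2), length = 12
  seg 4: (15,2) -> (22,2), length = 7
  seg 5: (22,2) -> (22,9), length = 7
  seg 6: (22,9) -> (22,-10), length = 19
Total = 77

Answer: 77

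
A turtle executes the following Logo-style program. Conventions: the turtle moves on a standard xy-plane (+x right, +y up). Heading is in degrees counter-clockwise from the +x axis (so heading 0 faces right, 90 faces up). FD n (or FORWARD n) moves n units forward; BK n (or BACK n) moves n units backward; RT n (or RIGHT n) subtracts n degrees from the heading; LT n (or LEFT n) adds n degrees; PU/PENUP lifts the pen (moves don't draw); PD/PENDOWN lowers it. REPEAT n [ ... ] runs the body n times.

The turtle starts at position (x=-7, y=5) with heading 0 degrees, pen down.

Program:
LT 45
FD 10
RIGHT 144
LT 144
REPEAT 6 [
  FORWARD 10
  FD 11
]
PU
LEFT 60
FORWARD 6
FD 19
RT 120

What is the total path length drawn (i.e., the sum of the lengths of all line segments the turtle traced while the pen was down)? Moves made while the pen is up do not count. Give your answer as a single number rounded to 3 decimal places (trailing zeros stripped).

Executing turtle program step by step:
Start: pos=(-7,5), heading=0, pen down
LT 45: heading 0 -> 45
FD 10: (-7,5) -> (0.071,12.071) [heading=45, draw]
RT 144: heading 45 -> 261
LT 144: heading 261 -> 45
REPEAT 6 [
  -- iteration 1/6 --
  FD 10: (0.071,12.071) -> (7.142,19.142) [heading=45, draw]
  FD 11: (7.142,19.142) -> (14.92,26.92) [heading=45, draw]
  -- iteration 2/6 --
  FD 10: (14.92,26.92) -> (21.991,33.991) [heading=45, draw]
  FD 11: (21.991,33.991) -> (29.77,41.77) [heading=45, draw]
  -- iteration 3/6 --
  FD 10: (29.77,41.77) -> (36.841,48.841) [heading=45, draw]
  FD 11: (36.841,48.841) -> (44.619,56.619) [heading=45, draw]
  -- iteration 4/6 --
  FD 10: (44.619,56.619) -> (51.69,63.69) [heading=45, draw]
  FD 11: (51.69,63.69) -> (59.468,71.468) [heading=45, draw]
  -- iteration 5/6 --
  FD 10: (59.468,71.468) -> (66.539,78.539) [heading=45, draw]
  FD 11: (66.539,78.539) -> (74.317,86.317) [heading=45, draw]
  -- iteration 6/6 --
  FD 10: (74.317,86.317) -> (81.388,93.388) [heading=45, draw]
  FD 11: (81.388,93.388) -> (89.167,101.167) [heading=45, draw]
]
PU: pen up
LT 60: heading 45 -> 105
FD 6: (89.167,101.167) -> (87.614,106.962) [heading=105, move]
FD 19: (87.614,106.962) -> (82.696,125.315) [heading=105, move]
RT 120: heading 105 -> 345
Final: pos=(82.696,125.315), heading=345, 13 segment(s) drawn

Segment lengths:
  seg 1: (-7,5) -> (0.071,12.071), length = 10
  seg 2: (0.071,12.071) -> (7.142,19.142), length = 10
  seg 3: (7.142,19.142) -> (14.92,26.92), length = 11
  seg 4: (14.92,26.92) -> (21.991,33.991), length = 10
  seg 5: (21.991,33.991) -> (29.77,41.77), length = 11
  seg 6: (29.77,41.77) -> (36.841,48.841), length = 10
  seg 7: (36.841,48.841) -> (44.619,56.619), length = 11
  seg 8: (44.619,56.619) -> (51.69,63.69), length = 10
  seg 9: (51.69,63.69) -> (59.468,71.468), length = 11
  seg 10: (59.468,71.468) -> (66.539,78.539), length = 10
  seg 11: (66.539,78.539) -> (74.317,86.317), length = 11
  seg 12: (74.317,86.317) -> (81.388,93.388), length = 10
  seg 13: (81.388,93.388) -> (89.167,101.167), length = 11
Total = 136

Answer: 136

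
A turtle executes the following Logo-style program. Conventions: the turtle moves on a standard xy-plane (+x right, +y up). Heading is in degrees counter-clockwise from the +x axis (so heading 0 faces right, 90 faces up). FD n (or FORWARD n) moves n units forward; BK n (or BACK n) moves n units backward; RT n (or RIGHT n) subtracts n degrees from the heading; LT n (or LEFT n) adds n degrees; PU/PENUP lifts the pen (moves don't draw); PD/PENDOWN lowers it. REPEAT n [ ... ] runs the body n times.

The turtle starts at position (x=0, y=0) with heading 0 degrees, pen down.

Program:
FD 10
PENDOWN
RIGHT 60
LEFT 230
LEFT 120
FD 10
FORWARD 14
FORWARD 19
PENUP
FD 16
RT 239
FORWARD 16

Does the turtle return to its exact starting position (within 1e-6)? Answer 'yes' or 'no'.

Answer: no

Derivation:
Executing turtle program step by step:
Start: pos=(0,0), heading=0, pen down
FD 10: (0,0) -> (10,0) [heading=0, draw]
PD: pen down
RT 60: heading 0 -> 300
LT 230: heading 300 -> 170
LT 120: heading 170 -> 290
FD 10: (10,0) -> (13.42,-9.397) [heading=290, draw]
FD 14: (13.42,-9.397) -> (18.208,-22.553) [heading=290, draw]
FD 19: (18.208,-22.553) -> (24.707,-40.407) [heading=290, draw]
PU: pen up
FD 16: (24.707,-40.407) -> (30.179,-55.442) [heading=290, move]
RT 239: heading 290 -> 51
FD 16: (30.179,-55.442) -> (40.248,-43.008) [heading=51, move]
Final: pos=(40.248,-43.008), heading=51, 4 segment(s) drawn

Start position: (0, 0)
Final position: (40.248, -43.008)
Distance = 58.903; >= 1e-6 -> NOT closed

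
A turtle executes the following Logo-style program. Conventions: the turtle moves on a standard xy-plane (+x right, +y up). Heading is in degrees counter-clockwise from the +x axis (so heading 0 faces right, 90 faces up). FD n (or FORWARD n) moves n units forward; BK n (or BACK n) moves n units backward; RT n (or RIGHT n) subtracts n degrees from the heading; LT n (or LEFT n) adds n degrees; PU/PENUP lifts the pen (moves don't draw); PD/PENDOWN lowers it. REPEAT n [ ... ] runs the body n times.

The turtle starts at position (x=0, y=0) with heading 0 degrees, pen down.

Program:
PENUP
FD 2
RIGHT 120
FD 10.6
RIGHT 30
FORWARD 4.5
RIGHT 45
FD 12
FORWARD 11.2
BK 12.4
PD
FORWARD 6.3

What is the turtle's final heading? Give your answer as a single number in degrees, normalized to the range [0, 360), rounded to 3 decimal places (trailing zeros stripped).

Executing turtle program step by step:
Start: pos=(0,0), heading=0, pen down
PU: pen up
FD 2: (0,0) -> (2,0) [heading=0, move]
RT 120: heading 0 -> 240
FD 10.6: (2,0) -> (-3.3,-9.18) [heading=240, move]
RT 30: heading 240 -> 210
FD 4.5: (-3.3,-9.18) -> (-7.197,-11.43) [heading=210, move]
RT 45: heading 210 -> 165
FD 12: (-7.197,-11.43) -> (-18.788,-8.324) [heading=165, move]
FD 11.2: (-18.788,-8.324) -> (-29.607,-5.425) [heading=165, move]
BK 12.4: (-29.607,-5.425) -> (-17.629,-8.635) [heading=165, move]
PD: pen down
FD 6.3: (-17.629,-8.635) -> (-23.714,-7.004) [heading=165, draw]
Final: pos=(-23.714,-7.004), heading=165, 1 segment(s) drawn

Answer: 165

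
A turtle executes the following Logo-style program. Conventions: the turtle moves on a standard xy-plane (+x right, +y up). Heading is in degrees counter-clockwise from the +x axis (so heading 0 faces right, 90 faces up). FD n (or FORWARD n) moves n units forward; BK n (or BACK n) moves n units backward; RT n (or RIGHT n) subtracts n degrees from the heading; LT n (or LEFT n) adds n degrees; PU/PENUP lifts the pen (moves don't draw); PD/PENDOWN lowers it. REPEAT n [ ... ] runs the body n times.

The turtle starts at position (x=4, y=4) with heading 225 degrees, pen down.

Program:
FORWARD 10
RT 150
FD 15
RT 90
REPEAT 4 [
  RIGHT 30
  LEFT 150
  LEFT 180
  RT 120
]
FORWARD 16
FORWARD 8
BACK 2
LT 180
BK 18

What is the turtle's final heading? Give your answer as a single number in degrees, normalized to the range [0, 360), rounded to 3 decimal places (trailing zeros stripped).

Executing turtle program step by step:
Start: pos=(4,4), heading=225, pen down
FD 10: (4,4) -> (-3.071,-3.071) [heading=225, draw]
RT 150: heading 225 -> 75
FD 15: (-3.071,-3.071) -> (0.811,11.418) [heading=75, draw]
RT 90: heading 75 -> 345
REPEAT 4 [
  -- iteration 1/4 --
  RT 30: heading 345 -> 315
  LT 150: heading 315 -> 105
  LT 180: heading 105 -> 285
  RT 120: heading 285 -> 165
  -- iteration 2/4 --
  RT 30: heading 165 -> 135
  LT 150: heading 135 -> 285
  LT 180: heading 285 -> 105
  RT 120: heading 105 -> 345
  -- iteration 3/4 --
  RT 30: heading 345 -> 315
  LT 150: heading 315 -> 105
  LT 180: heading 105 -> 285
  RT 120: heading 285 -> 165
  -- iteration 4/4 --
  RT 30: heading 165 -> 135
  LT 150: heading 135 -> 285
  LT 180: heading 285 -> 105
  RT 120: heading 105 -> 345
]
FD 16: (0.811,11.418) -> (16.266,7.277) [heading=345, draw]
FD 8: (16.266,7.277) -> (23.993,5.206) [heading=345, draw]
BK 2: (23.993,5.206) -> (22.062,5.724) [heading=345, draw]
LT 180: heading 345 -> 165
BK 18: (22.062,5.724) -> (39.448,1.065) [heading=165, draw]
Final: pos=(39.448,1.065), heading=165, 6 segment(s) drawn

Answer: 165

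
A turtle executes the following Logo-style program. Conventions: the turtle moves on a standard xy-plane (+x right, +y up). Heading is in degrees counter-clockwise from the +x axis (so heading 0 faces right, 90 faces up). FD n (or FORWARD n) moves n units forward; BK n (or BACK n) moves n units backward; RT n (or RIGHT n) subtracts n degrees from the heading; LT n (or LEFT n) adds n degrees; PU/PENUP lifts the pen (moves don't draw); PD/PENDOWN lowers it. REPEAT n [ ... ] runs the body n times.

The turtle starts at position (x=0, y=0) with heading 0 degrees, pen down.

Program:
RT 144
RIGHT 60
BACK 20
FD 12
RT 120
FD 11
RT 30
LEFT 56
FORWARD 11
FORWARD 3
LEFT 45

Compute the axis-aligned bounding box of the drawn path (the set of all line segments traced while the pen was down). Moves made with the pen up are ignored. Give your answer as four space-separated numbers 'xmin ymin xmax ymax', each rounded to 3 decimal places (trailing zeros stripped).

Answer: 0 -8.135 22.78 15.573

Derivation:
Executing turtle program step by step:
Start: pos=(0,0), heading=0, pen down
RT 144: heading 0 -> 216
RT 60: heading 216 -> 156
BK 20: (0,0) -> (18.271,-8.135) [heading=156, draw]
FD 12: (18.271,-8.135) -> (7.308,-3.254) [heading=156, draw]
RT 120: heading 156 -> 36
FD 11: (7.308,-3.254) -> (16.208,3.212) [heading=36, draw]
RT 30: heading 36 -> 6
LT 56: heading 6 -> 62
FD 11: (16.208,3.212) -> (21.372,12.924) [heading=62, draw]
FD 3: (21.372,12.924) -> (22.78,15.573) [heading=62, draw]
LT 45: heading 62 -> 107
Final: pos=(22.78,15.573), heading=107, 5 segment(s) drawn

Segment endpoints: x in {0, 7.308, 16.208, 18.271, 21.372, 22.78}, y in {-8.135, -3.254, 0, 3.212, 12.924, 15.573}
xmin=0, ymin=-8.135, xmax=22.78, ymax=15.573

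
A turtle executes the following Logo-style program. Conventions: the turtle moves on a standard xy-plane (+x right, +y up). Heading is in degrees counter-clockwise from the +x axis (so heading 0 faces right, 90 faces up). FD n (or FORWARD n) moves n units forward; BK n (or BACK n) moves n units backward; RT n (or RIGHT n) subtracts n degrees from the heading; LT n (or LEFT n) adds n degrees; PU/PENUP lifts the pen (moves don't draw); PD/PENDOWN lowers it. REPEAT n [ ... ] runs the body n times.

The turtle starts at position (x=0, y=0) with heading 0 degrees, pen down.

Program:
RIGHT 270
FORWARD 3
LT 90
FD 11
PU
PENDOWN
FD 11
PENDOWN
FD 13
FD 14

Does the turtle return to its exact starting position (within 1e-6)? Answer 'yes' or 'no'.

Executing turtle program step by step:
Start: pos=(0,0), heading=0, pen down
RT 270: heading 0 -> 90
FD 3: (0,0) -> (0,3) [heading=90, draw]
LT 90: heading 90 -> 180
FD 11: (0,3) -> (-11,3) [heading=180, draw]
PU: pen up
PD: pen down
FD 11: (-11,3) -> (-22,3) [heading=180, draw]
PD: pen down
FD 13: (-22,3) -> (-35,3) [heading=180, draw]
FD 14: (-35,3) -> (-49,3) [heading=180, draw]
Final: pos=(-49,3), heading=180, 5 segment(s) drawn

Start position: (0, 0)
Final position: (-49, 3)
Distance = 49.092; >= 1e-6 -> NOT closed

Answer: no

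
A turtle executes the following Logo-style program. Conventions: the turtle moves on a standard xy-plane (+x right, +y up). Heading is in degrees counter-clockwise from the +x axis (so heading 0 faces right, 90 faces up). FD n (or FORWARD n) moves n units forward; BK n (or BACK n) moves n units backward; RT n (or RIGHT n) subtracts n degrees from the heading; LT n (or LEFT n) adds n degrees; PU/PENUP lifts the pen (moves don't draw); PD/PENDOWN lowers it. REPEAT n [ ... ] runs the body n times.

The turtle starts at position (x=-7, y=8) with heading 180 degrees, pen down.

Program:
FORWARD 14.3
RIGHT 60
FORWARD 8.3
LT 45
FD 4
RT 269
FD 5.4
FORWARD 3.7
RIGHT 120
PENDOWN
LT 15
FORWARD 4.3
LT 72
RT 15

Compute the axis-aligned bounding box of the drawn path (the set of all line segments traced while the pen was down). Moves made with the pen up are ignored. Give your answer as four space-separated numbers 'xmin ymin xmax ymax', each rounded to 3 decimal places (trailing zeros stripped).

Answer: -35.276 7.394 -7 16.223

Derivation:
Executing turtle program step by step:
Start: pos=(-7,8), heading=180, pen down
FD 14.3: (-7,8) -> (-21.3,8) [heading=180, draw]
RT 60: heading 180 -> 120
FD 8.3: (-21.3,8) -> (-25.45,15.188) [heading=120, draw]
LT 45: heading 120 -> 165
FD 4: (-25.45,15.188) -> (-29.314,16.223) [heading=165, draw]
RT 269: heading 165 -> 256
FD 5.4: (-29.314,16.223) -> (-30.62,10.984) [heading=256, draw]
FD 3.7: (-30.62,10.984) -> (-31.515,7.394) [heading=256, draw]
RT 120: heading 256 -> 136
PD: pen down
LT 15: heading 136 -> 151
FD 4.3: (-31.515,7.394) -> (-35.276,9.478) [heading=151, draw]
LT 72: heading 151 -> 223
RT 15: heading 223 -> 208
Final: pos=(-35.276,9.478), heading=208, 6 segment(s) drawn

Segment endpoints: x in {-35.276, -31.515, -30.62, -29.314, -25.45, -21.3, -7}, y in {7.394, 8, 8, 9.478, 10.984, 15.188, 16.223}
xmin=-35.276, ymin=7.394, xmax=-7, ymax=16.223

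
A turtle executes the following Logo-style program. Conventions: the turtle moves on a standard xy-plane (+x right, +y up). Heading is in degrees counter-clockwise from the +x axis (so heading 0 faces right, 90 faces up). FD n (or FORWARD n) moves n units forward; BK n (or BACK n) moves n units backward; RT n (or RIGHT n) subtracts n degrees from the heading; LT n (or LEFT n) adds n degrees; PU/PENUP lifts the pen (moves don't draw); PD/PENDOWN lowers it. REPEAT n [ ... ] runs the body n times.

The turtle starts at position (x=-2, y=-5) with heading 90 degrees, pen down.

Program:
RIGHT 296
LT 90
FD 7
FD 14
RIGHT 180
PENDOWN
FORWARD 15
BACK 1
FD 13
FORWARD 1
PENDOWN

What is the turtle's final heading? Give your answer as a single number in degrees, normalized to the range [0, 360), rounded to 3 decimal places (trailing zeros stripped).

Executing turtle program step by step:
Start: pos=(-2,-5), heading=90, pen down
RT 296: heading 90 -> 154
LT 90: heading 154 -> 244
FD 7: (-2,-5) -> (-5.069,-11.292) [heading=244, draw]
FD 14: (-5.069,-11.292) -> (-11.206,-23.875) [heading=244, draw]
RT 180: heading 244 -> 64
PD: pen down
FD 15: (-11.206,-23.875) -> (-4.63,-10.393) [heading=64, draw]
BK 1: (-4.63,-10.393) -> (-5.069,-11.292) [heading=64, draw]
FD 13: (-5.069,-11.292) -> (0.63,0.393) [heading=64, draw]
FD 1: (0.63,0.393) -> (1.069,1.292) [heading=64, draw]
PD: pen down
Final: pos=(1.069,1.292), heading=64, 6 segment(s) drawn

Answer: 64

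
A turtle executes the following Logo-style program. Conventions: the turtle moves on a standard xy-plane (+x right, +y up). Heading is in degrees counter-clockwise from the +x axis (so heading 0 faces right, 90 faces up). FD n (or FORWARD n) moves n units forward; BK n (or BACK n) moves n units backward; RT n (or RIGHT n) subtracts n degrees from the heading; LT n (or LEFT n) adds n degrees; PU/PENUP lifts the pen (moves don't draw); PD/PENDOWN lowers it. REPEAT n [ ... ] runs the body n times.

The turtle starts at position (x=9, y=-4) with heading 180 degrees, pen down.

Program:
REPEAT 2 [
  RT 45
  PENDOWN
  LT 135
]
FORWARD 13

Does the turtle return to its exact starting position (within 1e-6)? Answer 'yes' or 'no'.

Answer: no

Derivation:
Executing turtle program step by step:
Start: pos=(9,-4), heading=180, pen down
REPEAT 2 [
  -- iteration 1/2 --
  RT 45: heading 180 -> 135
  PD: pen down
  LT 135: heading 135 -> 270
  -- iteration 2/2 --
  RT 45: heading 270 -> 225
  PD: pen down
  LT 135: heading 225 -> 0
]
FD 13: (9,-4) -> (22,-4) [heading=0, draw]
Final: pos=(22,-4), heading=0, 1 segment(s) drawn

Start position: (9, -4)
Final position: (22, -4)
Distance = 13; >= 1e-6 -> NOT closed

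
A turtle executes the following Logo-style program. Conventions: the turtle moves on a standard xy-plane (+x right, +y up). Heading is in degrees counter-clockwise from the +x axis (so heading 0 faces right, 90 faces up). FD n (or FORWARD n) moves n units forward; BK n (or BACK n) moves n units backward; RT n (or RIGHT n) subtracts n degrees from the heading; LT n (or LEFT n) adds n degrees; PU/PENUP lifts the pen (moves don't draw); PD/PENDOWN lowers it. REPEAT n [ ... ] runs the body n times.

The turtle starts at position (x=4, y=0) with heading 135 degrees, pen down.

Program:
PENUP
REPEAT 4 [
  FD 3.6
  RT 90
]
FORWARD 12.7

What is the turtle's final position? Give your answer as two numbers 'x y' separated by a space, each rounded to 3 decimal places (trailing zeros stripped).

Answer: -4.98 8.98

Derivation:
Executing turtle program step by step:
Start: pos=(4,0), heading=135, pen down
PU: pen up
REPEAT 4 [
  -- iteration 1/4 --
  FD 3.6: (4,0) -> (1.454,2.546) [heading=135, move]
  RT 90: heading 135 -> 45
  -- iteration 2/4 --
  FD 3.6: (1.454,2.546) -> (4,5.091) [heading=45, move]
  RT 90: heading 45 -> 315
  -- iteration 3/4 --
  FD 3.6: (4,5.091) -> (6.546,2.546) [heading=315, move]
  RT 90: heading 315 -> 225
  -- iteration 4/4 --
  FD 3.6: (6.546,2.546) -> (4,0) [heading=225, move]
  RT 90: heading 225 -> 135
]
FD 12.7: (4,0) -> (-4.98,8.98) [heading=135, move]
Final: pos=(-4.98,8.98), heading=135, 0 segment(s) drawn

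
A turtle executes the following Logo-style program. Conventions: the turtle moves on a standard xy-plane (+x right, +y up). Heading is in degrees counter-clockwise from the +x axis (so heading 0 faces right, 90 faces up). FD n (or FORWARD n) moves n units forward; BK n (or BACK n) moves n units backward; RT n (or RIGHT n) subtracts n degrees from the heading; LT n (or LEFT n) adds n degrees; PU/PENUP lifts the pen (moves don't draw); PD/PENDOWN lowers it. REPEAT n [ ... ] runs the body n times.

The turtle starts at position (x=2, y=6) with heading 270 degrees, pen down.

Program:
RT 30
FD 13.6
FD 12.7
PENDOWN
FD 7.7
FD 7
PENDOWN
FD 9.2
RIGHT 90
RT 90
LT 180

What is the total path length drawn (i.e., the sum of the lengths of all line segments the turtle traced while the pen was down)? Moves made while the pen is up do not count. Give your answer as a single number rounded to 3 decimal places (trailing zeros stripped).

Answer: 50.2

Derivation:
Executing turtle program step by step:
Start: pos=(2,6), heading=270, pen down
RT 30: heading 270 -> 240
FD 13.6: (2,6) -> (-4.8,-5.778) [heading=240, draw]
FD 12.7: (-4.8,-5.778) -> (-11.15,-16.776) [heading=240, draw]
PD: pen down
FD 7.7: (-11.15,-16.776) -> (-15,-23.445) [heading=240, draw]
FD 7: (-15,-23.445) -> (-18.5,-29.507) [heading=240, draw]
PD: pen down
FD 9.2: (-18.5,-29.507) -> (-23.1,-37.474) [heading=240, draw]
RT 90: heading 240 -> 150
RT 90: heading 150 -> 60
LT 180: heading 60 -> 240
Final: pos=(-23.1,-37.474), heading=240, 5 segment(s) drawn

Segment lengths:
  seg 1: (2,6) -> (-4.8,-5.778), length = 13.6
  seg 2: (-4.8,-5.778) -> (-11.15,-16.776), length = 12.7
  seg 3: (-11.15,-16.776) -> (-15,-23.445), length = 7.7
  seg 4: (-15,-23.445) -> (-18.5,-29.507), length = 7
  seg 5: (-18.5,-29.507) -> (-23.1,-37.474), length = 9.2
Total = 50.2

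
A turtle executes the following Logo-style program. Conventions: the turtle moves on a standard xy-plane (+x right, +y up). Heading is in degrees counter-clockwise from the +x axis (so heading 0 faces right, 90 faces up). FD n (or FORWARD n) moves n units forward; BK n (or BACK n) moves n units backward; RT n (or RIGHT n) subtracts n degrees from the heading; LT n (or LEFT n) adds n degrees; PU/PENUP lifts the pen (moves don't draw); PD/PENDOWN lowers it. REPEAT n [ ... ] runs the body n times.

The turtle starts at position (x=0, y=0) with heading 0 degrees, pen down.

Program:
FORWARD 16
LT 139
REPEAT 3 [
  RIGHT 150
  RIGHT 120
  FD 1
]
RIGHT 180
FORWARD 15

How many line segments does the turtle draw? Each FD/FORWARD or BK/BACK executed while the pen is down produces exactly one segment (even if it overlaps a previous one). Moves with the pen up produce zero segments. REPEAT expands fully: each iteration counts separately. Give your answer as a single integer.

Answer: 5

Derivation:
Executing turtle program step by step:
Start: pos=(0,0), heading=0, pen down
FD 16: (0,0) -> (16,0) [heading=0, draw]
LT 139: heading 0 -> 139
REPEAT 3 [
  -- iteration 1/3 --
  RT 150: heading 139 -> 349
  RT 120: heading 349 -> 229
  FD 1: (16,0) -> (15.344,-0.755) [heading=229, draw]
  -- iteration 2/3 --
  RT 150: heading 229 -> 79
  RT 120: heading 79 -> 319
  FD 1: (15.344,-0.755) -> (16.099,-1.411) [heading=319, draw]
  -- iteration 3/3 --
  RT 150: heading 319 -> 169
  RT 120: heading 169 -> 49
  FD 1: (16.099,-1.411) -> (16.755,-0.656) [heading=49, draw]
]
RT 180: heading 49 -> 229
FD 15: (16.755,-0.656) -> (6.914,-11.977) [heading=229, draw]
Final: pos=(6.914,-11.977), heading=229, 5 segment(s) drawn
Segments drawn: 5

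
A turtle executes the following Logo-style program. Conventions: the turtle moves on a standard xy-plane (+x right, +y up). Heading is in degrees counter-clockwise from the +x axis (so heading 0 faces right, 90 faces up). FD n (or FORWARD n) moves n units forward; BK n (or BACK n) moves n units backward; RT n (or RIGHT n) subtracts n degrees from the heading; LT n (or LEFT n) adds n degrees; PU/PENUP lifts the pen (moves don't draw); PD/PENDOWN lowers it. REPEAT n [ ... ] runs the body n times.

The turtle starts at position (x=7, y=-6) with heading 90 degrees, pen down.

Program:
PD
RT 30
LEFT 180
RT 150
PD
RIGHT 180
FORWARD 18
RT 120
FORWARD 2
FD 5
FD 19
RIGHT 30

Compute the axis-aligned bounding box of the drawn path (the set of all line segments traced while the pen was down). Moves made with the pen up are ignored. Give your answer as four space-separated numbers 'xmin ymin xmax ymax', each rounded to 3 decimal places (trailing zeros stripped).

Answer: -15.517 -24 7 -6

Derivation:
Executing turtle program step by step:
Start: pos=(7,-6), heading=90, pen down
PD: pen down
RT 30: heading 90 -> 60
LT 180: heading 60 -> 240
RT 150: heading 240 -> 90
PD: pen down
RT 180: heading 90 -> 270
FD 18: (7,-6) -> (7,-24) [heading=270, draw]
RT 120: heading 270 -> 150
FD 2: (7,-24) -> (5.268,-23) [heading=150, draw]
FD 5: (5.268,-23) -> (0.938,-20.5) [heading=150, draw]
FD 19: (0.938,-20.5) -> (-15.517,-11) [heading=150, draw]
RT 30: heading 150 -> 120
Final: pos=(-15.517,-11), heading=120, 4 segment(s) drawn

Segment endpoints: x in {-15.517, 0.938, 5.268, 7, 7}, y in {-24, -23, -20.5, -11, -6}
xmin=-15.517, ymin=-24, xmax=7, ymax=-6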